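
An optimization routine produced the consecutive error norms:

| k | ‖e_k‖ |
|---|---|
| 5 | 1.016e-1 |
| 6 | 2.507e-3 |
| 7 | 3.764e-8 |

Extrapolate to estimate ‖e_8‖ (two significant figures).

1.3e-22

First estimate the order: p ≈ ln(‖e_7‖/‖e_6‖) / ln(‖e_6‖/‖e_5‖) = ln(3.764e-8/2.507e-3)/ln(2.507e-3/1.016e-1) = ln(1.5014e-05)/ln(0.0246752) ≈ 3.0002.
Then ‖e_8‖ ≈ ‖e_7‖·(‖e_7‖/‖e_6‖)^p = 3.764e-8·(1.5014e-05)^3.0002 = 3.764e-8·3.37695e-15 ≈ 1.271e-22.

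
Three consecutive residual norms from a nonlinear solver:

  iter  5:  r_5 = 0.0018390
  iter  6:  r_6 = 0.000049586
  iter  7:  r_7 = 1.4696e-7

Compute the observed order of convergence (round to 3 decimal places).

p ≈ ln(r_7/r_6) / ln(r_6/r_5)
  = ln(1.4696e-7/0.000049586) / ln(0.000049586/0.0018390)
  = ln(0.00296374) / ln(0.0269636)
  = -5.821303 / -3.613267 ≈ 1.611091

1.611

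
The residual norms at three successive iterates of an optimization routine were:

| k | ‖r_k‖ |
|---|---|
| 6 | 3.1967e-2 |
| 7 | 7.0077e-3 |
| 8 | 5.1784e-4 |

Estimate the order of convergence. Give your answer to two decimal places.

1.72

p ≈ ln(‖r_8‖/‖r_7‖) / ln(‖r_7‖/‖r_6‖)
  = ln(5.1784e-4/7.0077e-3) / ln(7.0077e-3/3.1967e-2)
  = ln(0.0738959) / ln(0.219217)
  = -2.60510 / -1.51769 ≈ 1.71649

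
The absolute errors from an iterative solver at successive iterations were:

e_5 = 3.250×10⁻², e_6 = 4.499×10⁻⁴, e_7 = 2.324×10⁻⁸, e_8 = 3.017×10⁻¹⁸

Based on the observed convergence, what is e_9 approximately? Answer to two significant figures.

First estimate the order: p ≈ ln(e_8/e_7) / ln(e_7/e_6) = ln(3.017×10⁻¹⁸/2.324×10⁻⁸)/ln(2.324×10⁻⁸/4.499×10⁻⁴) = ln(1.29819e-10)/ln(5.16559e-05) ≈ 2.3063.
Then e_9 ≈ e_8·(e_8/e_7)^p = 3.017×10⁻¹⁸·(1.29819e-10)^2.3063 = 3.017×10⁻¹⁸·1.57904e-23 ≈ 4.764e-41.

4.8e-41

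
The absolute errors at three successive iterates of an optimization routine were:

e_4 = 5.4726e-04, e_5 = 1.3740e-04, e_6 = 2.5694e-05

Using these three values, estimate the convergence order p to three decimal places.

1.213

p ≈ ln(e_6/e_5) / ln(e_5/e_4)
  = ln(2.5694e-05/1.3740e-04) / ln(1.3740e-04/5.4726e-04)
  = ln(0.187001) / ln(0.251069)
  = -1.676641 / -1.382027 ≈ 1.213175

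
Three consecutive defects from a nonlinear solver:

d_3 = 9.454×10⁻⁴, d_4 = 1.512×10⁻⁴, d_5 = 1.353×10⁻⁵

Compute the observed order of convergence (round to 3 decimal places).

p ≈ ln(d_5/d_4) / ln(d_4/d_3)
  = ln(1.353×10⁻⁵/1.512×10⁻⁴) / ln(1.512×10⁻⁴/9.454×10⁻⁴)
  = ln(0.0894841) / ln(0.159932)
  = -2.413694 / -1.833007 ≈ 1.316795

1.317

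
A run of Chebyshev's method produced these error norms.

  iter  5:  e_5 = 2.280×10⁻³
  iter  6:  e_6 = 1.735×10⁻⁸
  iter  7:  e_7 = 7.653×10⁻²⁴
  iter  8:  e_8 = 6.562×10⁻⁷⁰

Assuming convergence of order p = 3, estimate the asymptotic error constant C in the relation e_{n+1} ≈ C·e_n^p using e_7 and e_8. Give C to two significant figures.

C ≈ e_8 / e_7^3
  = 6.562×10⁻⁷⁰ / (7.653×10⁻²⁴)^3
  = 6.562×10⁻⁷⁰ / 4.48224e-70 ≈ 1.464

1.5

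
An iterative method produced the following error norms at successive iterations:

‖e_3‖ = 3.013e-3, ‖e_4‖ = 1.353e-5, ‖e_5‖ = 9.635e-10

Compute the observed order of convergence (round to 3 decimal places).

1.767

p ≈ ln(‖e_5‖/‖e_4‖) / ln(‖e_4‖/‖e_3‖)
  = ln(9.635e-10/1.353e-5) / ln(1.353e-5/3.013e-3)
  = ln(7.12121e-05) / ln(0.00449054)
  = -9.549848 / -5.405782 ≈ 1.766599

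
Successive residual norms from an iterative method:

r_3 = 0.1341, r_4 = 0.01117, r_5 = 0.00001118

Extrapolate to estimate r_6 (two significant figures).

First estimate the order: p ≈ ln(r_5/r_4) / ln(r_4/r_3) = ln(0.00001118/0.01117)/ln(0.01117/0.1341) = ln(0.0010009)/ln(0.083296) ≈ 2.7790.
Then r_6 ≈ r_5·(r_5/r_4)^p = 0.00001118·(0.0010009)^2.7790 = 0.00001118·4.61409e-09 ≈ 5.159e-14.

5.2e-14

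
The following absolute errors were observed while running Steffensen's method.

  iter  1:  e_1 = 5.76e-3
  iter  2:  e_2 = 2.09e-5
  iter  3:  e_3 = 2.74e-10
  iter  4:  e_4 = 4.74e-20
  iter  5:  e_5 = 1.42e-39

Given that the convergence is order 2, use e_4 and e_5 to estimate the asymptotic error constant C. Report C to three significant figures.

C ≈ e_5 / e_4^2
  = 1.42e-39 / (4.74e-20)^2
  = 1.42e-39 / 2.24676e-39 ≈ 0.63202

0.632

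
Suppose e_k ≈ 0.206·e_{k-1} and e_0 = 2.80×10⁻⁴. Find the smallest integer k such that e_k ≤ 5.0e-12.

12

After k steps, e_k ≈ 2.80×10⁻⁴·0.206^k.
Need 0.206^k ≤ 5.0e-12/2.80×10⁻⁴ = 1.78571e-08.
k ≥ ln(1.78571e-08)/ln(0.206) = -17.8409/-1.57988 = 11.293.
Smallest integer k = 12.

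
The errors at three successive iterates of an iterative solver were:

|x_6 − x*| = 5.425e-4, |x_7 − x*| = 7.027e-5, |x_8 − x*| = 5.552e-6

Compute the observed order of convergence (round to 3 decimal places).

1.242

p ≈ ln(|x_8 − x*|/|x_7 − x*|) / ln(|x_7 − x*|/|x_6 − x*|)
  = ln(5.552e-6/7.027e-5) / ln(7.027e-5/5.425e-4)
  = ln(0.0790095) / ln(0.12953)
  = -2.538187 / -2.043843 ≈ 1.241870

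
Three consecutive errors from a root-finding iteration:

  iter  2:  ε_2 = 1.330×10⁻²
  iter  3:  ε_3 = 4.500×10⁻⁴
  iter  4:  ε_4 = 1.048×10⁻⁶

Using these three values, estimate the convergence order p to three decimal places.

1.790

p ≈ ln(ε_4/ε_3) / ln(ε_3/ε_2)
  = ln(1.048×10⁻⁶/4.500×10⁻⁴) / ln(4.500×10⁻⁴/1.330×10⁻²)
  = ln(0.00232889) / ln(0.0338346)
  = -6.062364 / -3.386271 ≈ 1.790277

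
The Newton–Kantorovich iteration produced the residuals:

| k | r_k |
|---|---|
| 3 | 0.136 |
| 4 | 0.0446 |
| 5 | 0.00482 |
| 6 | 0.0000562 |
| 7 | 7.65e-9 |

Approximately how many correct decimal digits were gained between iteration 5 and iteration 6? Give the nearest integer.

Digits gained ≈ log₁₀(r_5/r_6) = log₁₀(0.00482/0.0000562) = log₁₀(85.7651) ≈ 1.933.

2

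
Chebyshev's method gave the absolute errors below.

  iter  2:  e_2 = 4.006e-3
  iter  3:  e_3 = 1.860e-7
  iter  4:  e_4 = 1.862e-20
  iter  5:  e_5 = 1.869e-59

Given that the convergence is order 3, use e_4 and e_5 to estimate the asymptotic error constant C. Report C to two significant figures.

C ≈ e_5 / e_4^3
  = 1.869e-59 / (1.862e-20)^3
  = 1.869e-59 / 6.45564e-60 ≈ 2.8951

2.9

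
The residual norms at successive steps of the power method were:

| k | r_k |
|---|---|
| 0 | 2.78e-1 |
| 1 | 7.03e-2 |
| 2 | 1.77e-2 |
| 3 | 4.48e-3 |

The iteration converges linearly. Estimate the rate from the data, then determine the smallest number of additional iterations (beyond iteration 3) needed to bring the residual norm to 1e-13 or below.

18

Rate ρ ≈ r_3/r_2 = 4.48e-3/1.77e-2 = 0.2531.
After j more steps, r_{3+j} ≈ 4.48e-3·ρ^j; need ρ^j ≤ 1e-13/4.48e-3 = 2.23214e-11.
j ≥ ln(2.23214e-11)/ln(0.2531) = -24.5255/-1.37397 = 17.850.
So 18 more iterations are needed.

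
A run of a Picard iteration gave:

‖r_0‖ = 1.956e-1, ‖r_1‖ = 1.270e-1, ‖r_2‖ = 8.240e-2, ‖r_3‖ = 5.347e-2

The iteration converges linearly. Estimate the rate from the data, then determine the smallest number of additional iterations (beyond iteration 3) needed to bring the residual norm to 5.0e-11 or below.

49

Rate ρ ≈ ‖r_3‖/‖r_2‖ = 5.347e-2/8.240e-2 = 0.6489.
After j more steps, ‖r_{3+j}‖ ≈ 5.347e-2·ρ^j; need ρ^j ≤ 5.0e-11/5.347e-2 = 9.35104e-10.
j ≥ ln(9.35104e-10)/ln(0.6489) = -20.7904/-0.43248 = 48.073.
So 49 more iterations are needed.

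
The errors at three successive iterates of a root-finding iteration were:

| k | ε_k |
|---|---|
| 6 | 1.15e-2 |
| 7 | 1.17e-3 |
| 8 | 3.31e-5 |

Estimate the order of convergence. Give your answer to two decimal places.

p ≈ ln(ε_8/ε_7) / ln(ε_7/ε_6)
  = ln(3.31e-5/1.17e-3) / ln(1.17e-3/1.15e-2)
  = ln(0.0282906) / ln(0.101739)
  = -3.56523 / -2.28534 ≈ 1.56004

1.56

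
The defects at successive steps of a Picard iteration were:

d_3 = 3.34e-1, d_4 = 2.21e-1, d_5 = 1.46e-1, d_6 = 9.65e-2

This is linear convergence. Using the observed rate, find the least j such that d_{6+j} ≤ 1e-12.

62

Rate ρ ≈ d_6/d_5 = 9.65e-2/1.46e-1 = 0.6610.
After j more steps, d_{6+j} ≈ 9.65e-2·ρ^j; need ρ^j ≤ 1e-12/9.65e-2 = 1.03627e-11.
j ≥ ln(1.03627e-11)/ln(0.6610) = -25.2928/-0.41400 = 61.094.
So 62 more iterations are needed.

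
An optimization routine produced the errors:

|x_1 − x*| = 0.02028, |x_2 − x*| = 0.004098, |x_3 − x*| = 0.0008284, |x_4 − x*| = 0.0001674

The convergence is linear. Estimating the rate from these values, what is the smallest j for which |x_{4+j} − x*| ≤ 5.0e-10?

Rate ρ ≈ |x_4 − x*|/|x_3 − x*| = 0.0001674/0.0008284 = 0.2021.
After j more steps, |x_{4+j} − x*| ≈ 0.0001674·ρ^j; need ρ^j ≤ 5.0e-10/0.0001674 = 2.98686e-06.
j ≥ ln(2.98686e-06)/ln(0.2021) = -12.7213/-1.59899 = 7.956.
So 8 more iterations are needed.

8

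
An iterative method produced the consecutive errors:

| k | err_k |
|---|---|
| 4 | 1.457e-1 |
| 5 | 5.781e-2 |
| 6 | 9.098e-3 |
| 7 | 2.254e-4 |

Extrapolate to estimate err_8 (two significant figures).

1.4e-7

First estimate the order: p ≈ ln(err_7/err_6) / ln(err_6/err_5) = ln(2.254e-4/9.098e-3)/ln(9.098e-3/5.781e-2) = ln(0.0247747)/ln(0.157378) ≈ 1.9999.
Then err_8 ≈ err_7·(err_7/err_6)^p = 2.254e-4·(0.0247747)^1.9999 = 2.254e-4·0.000614013 ≈ 1.384e-07.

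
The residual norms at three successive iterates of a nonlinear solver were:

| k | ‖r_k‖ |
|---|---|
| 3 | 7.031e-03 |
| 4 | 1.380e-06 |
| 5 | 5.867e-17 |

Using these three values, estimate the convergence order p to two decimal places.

p ≈ ln(‖r_5‖/‖r_4‖) / ln(‖r_4‖/‖r_3‖)
  = ln(5.867e-17/1.380e-06) / ln(1.380e-06/7.031e-03)
  = ln(4.25145e-11) / ln(0.000196274)
  = -23.88118 / -8.53600 ≈ 2.79770

2.80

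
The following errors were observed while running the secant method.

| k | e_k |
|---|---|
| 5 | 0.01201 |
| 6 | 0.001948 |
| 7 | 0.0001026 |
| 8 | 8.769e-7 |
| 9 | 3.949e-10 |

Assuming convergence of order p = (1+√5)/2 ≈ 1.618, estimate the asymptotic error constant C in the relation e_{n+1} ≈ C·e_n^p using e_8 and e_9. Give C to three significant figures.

C ≈ e_9 / e_8^1.618
  = 3.949e-10 / (8.769e-7)^1.618
  = 3.949e-10 / 1.58377e-10 ≈ 2.4934

2.49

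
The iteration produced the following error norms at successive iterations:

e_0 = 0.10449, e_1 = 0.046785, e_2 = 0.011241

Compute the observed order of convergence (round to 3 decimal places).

p ≈ ln(e_2/e_1) / ln(e_1/e_0)
  = ln(0.011241/0.046785) / ln(0.046785/0.10449)
  = ln(0.240269) / ln(0.447746)
  = -1.425996 / -0.803529 ≈ 1.774667

1.775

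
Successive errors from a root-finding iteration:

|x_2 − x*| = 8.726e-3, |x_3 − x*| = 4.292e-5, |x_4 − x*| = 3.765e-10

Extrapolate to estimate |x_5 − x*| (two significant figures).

First estimate the order: p ≈ ln(|x_4 − x*|/|x_3 − x*|) / ln(|x_3 − x*|/|x_2 − x*|) = ln(3.765e-10/4.292e-5)/ln(4.292e-5/8.726e-3) = ln(8.77213e-06)/ln(0.00491863) ≈ 2.1909.
Then |x_5 − x*| ≈ |x_4 − x*|·(|x_4 − x*|/|x_3 − x*|)^p = 3.765e-10·(8.77213e-06)^2.1909 = 3.765e-10·8.33391e-12 ≈ 3.138e-21.

3.1e-21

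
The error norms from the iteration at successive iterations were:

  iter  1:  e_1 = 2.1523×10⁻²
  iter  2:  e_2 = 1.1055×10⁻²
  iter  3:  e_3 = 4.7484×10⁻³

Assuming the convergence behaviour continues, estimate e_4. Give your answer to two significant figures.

First estimate the order: p ≈ ln(e_3/e_2) / ln(e_2/e_1) = ln(4.7484×10⁻³/1.1055×10⁻²)/ln(1.1055×10⁻²/2.1523×10⁻²) = ln(0.429525)/ln(0.513637) ≈ 1.2684.
Then e_4 ≈ e_3·(e_3/e_2)^p = 4.7484×10⁻³·(0.429525)^1.2684 = 4.7484×10⁻³·0.34236 ≈ 0.001626.

1.6e-3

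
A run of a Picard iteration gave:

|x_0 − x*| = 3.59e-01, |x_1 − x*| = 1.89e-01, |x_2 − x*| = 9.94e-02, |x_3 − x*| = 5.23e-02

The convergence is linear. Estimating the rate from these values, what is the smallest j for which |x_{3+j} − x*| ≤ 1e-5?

Rate ρ ≈ |x_3 − x*|/|x_2 − x*| = 5.23e-02/9.94e-02 = 0.5262.
After j more steps, |x_{3+j} − x*| ≈ 5.23e-02·ρ^j; need ρ^j ≤ 1e-5/5.23e-02 = 0.000191205.
j ≥ ln(0.000191205)/ln(0.5262) = -8.5622/-0.64207 = 13.335.
So 14 more iterations are needed.

14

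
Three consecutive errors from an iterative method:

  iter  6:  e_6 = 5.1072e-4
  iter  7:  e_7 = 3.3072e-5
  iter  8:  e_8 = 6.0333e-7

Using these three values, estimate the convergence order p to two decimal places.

p ≈ ln(e_8/e_7) / ln(e_7/e_6)
  = ln(6.0333e-7/3.3072e-5) / ln(3.3072e-5/5.1072e-4)
  = ln(0.0182429) / ln(0.0647556)
  = -4.00398 / -2.73714 ≈ 1.46283

1.46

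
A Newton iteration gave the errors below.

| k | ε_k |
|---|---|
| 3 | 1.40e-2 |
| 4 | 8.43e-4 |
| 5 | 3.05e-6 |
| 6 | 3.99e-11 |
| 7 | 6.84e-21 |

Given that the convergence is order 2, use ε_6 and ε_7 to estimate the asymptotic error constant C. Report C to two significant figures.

4.3

C ≈ ε_7 / ε_6^2
  = 6.84e-21 / (3.99e-11)^2
  = 6.84e-21 / 1.59201e-21 ≈ 4.2965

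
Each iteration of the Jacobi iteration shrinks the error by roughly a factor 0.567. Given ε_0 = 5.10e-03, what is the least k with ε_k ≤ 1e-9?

28

After k steps, ε_k ≈ 5.10e-03·0.567^k.
Need 0.567^k ≤ 1e-9/5.10e-03 = 1.96078e-07.
k ≥ ln(1.96078e-07)/ln(0.567) = -15.4448/-0.56740 = 27.220.
Smallest integer k = 28.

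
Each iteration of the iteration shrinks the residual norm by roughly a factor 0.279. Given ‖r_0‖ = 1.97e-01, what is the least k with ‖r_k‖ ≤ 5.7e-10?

16

After k steps, ‖r_k‖ ≈ 1.97e-01·0.279^k.
Need 0.279^k ≤ 5.7e-10/1.97e-01 = 2.8934e-09.
k ≥ ln(2.8934e-09)/ln(0.279) = -19.6608/-1.27654 = 15.402.
Smallest integer k = 16.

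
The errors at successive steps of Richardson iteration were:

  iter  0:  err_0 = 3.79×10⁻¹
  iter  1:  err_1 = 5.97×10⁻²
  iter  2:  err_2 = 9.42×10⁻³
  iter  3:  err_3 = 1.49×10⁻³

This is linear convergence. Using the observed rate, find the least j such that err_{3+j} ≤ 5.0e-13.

Rate ρ ≈ err_3/err_2 = 1.49×10⁻³/9.42×10⁻³ = 0.1582.
After j more steps, err_{3+j} ≈ 1.49×10⁻³·ρ^j; need ρ^j ≤ 5.0e-13/1.49×10⁻³ = 3.3557e-10.
j ≥ ln(3.3557e-10)/ln(0.1582) = -21.8152/-1.84390 = 11.831.
So 12 more iterations are needed.

12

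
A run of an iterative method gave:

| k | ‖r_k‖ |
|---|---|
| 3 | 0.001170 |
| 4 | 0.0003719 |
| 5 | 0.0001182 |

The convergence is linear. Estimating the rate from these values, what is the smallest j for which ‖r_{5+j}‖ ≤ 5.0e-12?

Rate ρ ≈ ‖r_5‖/‖r_4‖ = 0.0001182/0.0003719 = 0.3178.
After j more steps, ‖r_{5+j}‖ ≈ 0.0001182·ρ^j; need ρ^j ≤ 5.0e-12/0.0001182 = 4.23012e-08.
j ≥ ln(4.23012e-08)/ln(0.3178) = -16.9785/-1.14633 = 14.811.
So 15 more iterations are needed.

15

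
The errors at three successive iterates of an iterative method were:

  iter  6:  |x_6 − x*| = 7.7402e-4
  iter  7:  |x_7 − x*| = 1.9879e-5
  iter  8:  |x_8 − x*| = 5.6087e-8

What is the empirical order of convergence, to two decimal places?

1.60

p ≈ ln(|x_8 − x*|/|x_7 − x*|) / ln(|x_7 − x*|/|x_6 − x*|)
  = ln(5.6087e-8/1.9879e-5) / ln(1.9879e-5/7.7402e-4)
  = ln(0.00282142) / ln(0.0256828)
  = -5.87051 / -3.66193 ≈ 1.60312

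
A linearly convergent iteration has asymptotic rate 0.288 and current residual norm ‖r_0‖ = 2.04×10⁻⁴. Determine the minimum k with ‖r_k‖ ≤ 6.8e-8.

After k steps, ‖r_k‖ ≈ 2.04×10⁻⁴·0.288^k.
Need 0.288^k ≤ 6.8e-8/2.04×10⁻⁴ = 0.000333333.
k ≥ ln(0.000333333)/ln(0.288) = -8.0064/-1.24479 = 6.432.
Smallest integer k = 7.

7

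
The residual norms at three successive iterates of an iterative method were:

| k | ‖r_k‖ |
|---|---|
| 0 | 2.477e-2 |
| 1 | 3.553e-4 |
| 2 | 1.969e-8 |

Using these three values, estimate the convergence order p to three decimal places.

2.309

p ≈ ln(‖r_2‖/‖r_1‖) / ln(‖r_1‖/‖r_0‖)
  = ln(1.969e-8/3.553e-4) / ln(3.553e-4/2.477e-2)
  = ln(5.5418e-05) / ln(0.014344)
  = -9.800606 / -4.244424 ≈ 2.309054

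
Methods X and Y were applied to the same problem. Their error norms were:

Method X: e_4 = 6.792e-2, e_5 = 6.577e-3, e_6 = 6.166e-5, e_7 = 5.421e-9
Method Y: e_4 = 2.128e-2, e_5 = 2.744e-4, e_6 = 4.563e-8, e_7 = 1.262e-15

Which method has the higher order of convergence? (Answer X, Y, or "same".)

same

Method X: p ≈ ln(5.421e-9/6.166e-5)/ln(6.166e-5/6.577e-3) ≈ 2.00.
Method Y: p ≈ ln(1.262e-15/4.563e-8)/ln(4.563e-8/2.744e-4) ≈ 2.00.
Both orders ≈ 2.0 — effectively the same.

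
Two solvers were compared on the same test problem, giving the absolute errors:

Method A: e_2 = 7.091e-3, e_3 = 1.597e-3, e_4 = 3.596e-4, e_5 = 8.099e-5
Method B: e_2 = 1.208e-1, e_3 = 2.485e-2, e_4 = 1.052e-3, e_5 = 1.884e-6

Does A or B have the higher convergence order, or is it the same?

B

Method A: p ≈ ln(8.099e-5/3.596e-4)/ln(3.596e-4/1.597e-3) ≈ 1.00.
Method B: p ≈ ln(1.884e-6/1.052e-3)/ln(1.052e-3/2.485e-2) ≈ 2.00.
Method B has the higher order (≈2.0 vs ≈1.0).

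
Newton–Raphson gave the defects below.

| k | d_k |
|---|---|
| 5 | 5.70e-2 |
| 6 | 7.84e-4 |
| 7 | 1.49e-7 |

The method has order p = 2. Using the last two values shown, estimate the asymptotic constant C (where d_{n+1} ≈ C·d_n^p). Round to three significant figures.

0.242

C ≈ d_7 / d_6^2
  = 1.49e-7 / (7.84e-4)^2
  = 1.49e-7 / 6.14656e-07 ≈ 0.24241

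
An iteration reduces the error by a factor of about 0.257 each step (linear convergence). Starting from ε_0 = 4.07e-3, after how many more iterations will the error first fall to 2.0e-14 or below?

20

After k steps, ε_k ≈ 4.07e-3·0.257^k.
Need 0.257^k ≤ 2.0e-14/4.07e-3 = 4.914e-12.
k ≥ ln(4.914e-12)/ln(0.257) = -26.0389/-1.35868 = 19.165.
Smallest integer k = 20.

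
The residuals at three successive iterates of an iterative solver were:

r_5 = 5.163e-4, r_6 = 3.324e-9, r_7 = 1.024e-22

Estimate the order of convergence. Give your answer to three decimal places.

2.603

p ≈ ln(r_7/r_6) / ln(r_6/r_5)
  = ln(1.024e-22/3.324e-9) / ln(3.324e-9/5.163e-4)
  = ln(3.08063e-14) / ln(6.43812e-06)
  = -31.111057 / -11.953274 ≈ 2.602723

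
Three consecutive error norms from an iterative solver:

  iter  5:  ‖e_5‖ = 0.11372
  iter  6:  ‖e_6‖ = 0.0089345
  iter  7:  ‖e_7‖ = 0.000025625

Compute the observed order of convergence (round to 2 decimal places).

p ≈ ln(‖e_7‖/‖e_6‖) / ln(‖e_6‖/‖e_5‖)
  = ln(0.000025625/0.0089345) / ln(0.0089345/0.11372)
  = ln(0.0028681) / ln(0.0785658)
  = -5.85411 / -2.54382 ≈ 2.30131

2.30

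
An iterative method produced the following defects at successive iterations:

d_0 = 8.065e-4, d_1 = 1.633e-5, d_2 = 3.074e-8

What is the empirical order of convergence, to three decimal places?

p ≈ ln(d_2/d_1) / ln(d_1/d_0)
  = ln(3.074e-8/1.633e-5) / ln(1.633e-5/8.065e-4)
  = ln(0.00188242) / ln(0.020248)
  = -6.275197 / -3.899699 ≈ 1.609149

1.609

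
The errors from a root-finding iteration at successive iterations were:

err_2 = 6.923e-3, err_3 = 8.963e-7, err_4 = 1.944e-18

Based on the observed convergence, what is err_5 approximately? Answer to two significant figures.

2.0e-53

First estimate the order: p ≈ ln(err_4/err_3) / ln(err_3/err_2) = ln(1.944e-18/8.963e-7)/ln(8.963e-7/6.923e-3) = ln(2.16892e-12)/ln(0.000129467) ≈ 3.0001.
Then err_5 ≈ err_4·(err_4/err_3)^p = 1.944e-18·(2.16892e-12)^3.0001 = 1.944e-18·1.01757e-35 ≈ 1.978e-53.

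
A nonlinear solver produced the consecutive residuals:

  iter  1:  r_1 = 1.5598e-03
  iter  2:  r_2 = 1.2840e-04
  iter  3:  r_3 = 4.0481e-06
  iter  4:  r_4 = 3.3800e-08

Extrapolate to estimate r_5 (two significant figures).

First estimate the order: p ≈ ln(r_4/r_3) / ln(r_3/r_2) = ln(3.3800e-08/4.0481e-06)/ln(4.0481e-06/1.2840e-04) = ln(0.0083496)/ln(0.0315273) ≈ 1.3843.
Then r_5 ≈ r_4·(r_4/r_3)^p = 3.3800e-08·(0.0083496)^1.3843 = 3.3800e-08·0.00132728 ≈ 4.486e-11.

4.5e-11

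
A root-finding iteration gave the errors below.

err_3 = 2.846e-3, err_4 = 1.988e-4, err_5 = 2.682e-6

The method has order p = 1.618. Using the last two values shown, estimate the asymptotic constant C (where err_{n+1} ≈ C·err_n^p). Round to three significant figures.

C ≈ err_5 / err_4^1.618
  = 2.682e-6 / (1.988e-4)^1.618
  = 2.682e-6 / 1.02527e-06 ≈ 2.6159

2.62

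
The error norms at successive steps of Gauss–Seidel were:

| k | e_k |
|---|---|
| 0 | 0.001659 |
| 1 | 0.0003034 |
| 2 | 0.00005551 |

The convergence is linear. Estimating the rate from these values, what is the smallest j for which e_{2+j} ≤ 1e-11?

10

Rate ρ ≈ e_2/e_1 = 0.00005551/0.0003034 = 0.1830.
After j more steps, e_{2+j} ≈ 0.00005551·ρ^j; need ρ^j ≤ 1e-11/0.00005551 = 1.80148e-07.
j ≥ ln(1.80148e-07)/ln(0.1830) = -15.5295/-1.69827 = 9.144.
So 10 more iterations are needed.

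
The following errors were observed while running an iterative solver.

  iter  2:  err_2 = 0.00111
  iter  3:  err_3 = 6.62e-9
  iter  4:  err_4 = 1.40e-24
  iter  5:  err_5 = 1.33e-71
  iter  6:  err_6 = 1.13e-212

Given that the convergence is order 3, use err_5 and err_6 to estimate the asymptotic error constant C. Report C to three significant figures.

4.80

C ≈ err_6 / err_5^3
  = 1.13e-212 / (1.33e-71)^3
  = 1.13e-212 / 2.35264e-213 ≈ 4.8031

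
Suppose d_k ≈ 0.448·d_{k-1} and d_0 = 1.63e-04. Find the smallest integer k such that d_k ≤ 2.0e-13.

26

After k steps, d_k ≈ 1.63e-04·0.448^k.
Need 0.448^k ≤ 2.0e-13/1.63e-04 = 1.22699e-09.
k ≥ ln(1.22699e-09)/ln(0.448) = -20.5187/-0.80296 = 25.554.
Smallest integer k = 26.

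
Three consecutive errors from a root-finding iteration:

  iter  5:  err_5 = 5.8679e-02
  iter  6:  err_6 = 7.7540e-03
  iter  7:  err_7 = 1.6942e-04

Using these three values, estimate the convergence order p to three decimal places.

1.889

p ≈ ln(err_7/err_6) / ln(err_6/err_5)
  = ln(1.6942e-04/7.7540e-03) / ln(7.7540e-03/5.8679e-02)
  = ln(0.0218494) / ln(0.132143)
  = -3.823582 / -2.023871 ≈ 1.889242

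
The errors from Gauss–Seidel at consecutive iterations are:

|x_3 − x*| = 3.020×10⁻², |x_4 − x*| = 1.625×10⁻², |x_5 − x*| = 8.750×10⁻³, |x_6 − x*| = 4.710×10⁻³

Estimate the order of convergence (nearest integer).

1

Consecutive ratios: |x_6 − x*|/|x_5 − x*| = 4.710×10⁻³/8.750×10⁻³ = 0.538286, |x_5 − x*|/|x_4 − x*| = 8.750×10⁻³/1.625×10⁻² = 0.538462.
p ≈ ln(0.538286)/ln(0.538462) = -0.6194/-0.6190 ≈ 1.00.
So the convergence is linear (order 1).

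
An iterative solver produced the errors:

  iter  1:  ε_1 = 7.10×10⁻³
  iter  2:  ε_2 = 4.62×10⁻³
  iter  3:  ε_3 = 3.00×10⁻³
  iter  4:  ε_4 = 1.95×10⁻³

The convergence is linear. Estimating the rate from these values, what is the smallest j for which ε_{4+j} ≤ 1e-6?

18

Rate ρ ≈ ε_4/ε_3 = 1.95×10⁻³/3.00×10⁻³ = 0.6500.
After j more steps, ε_{4+j} ≈ 1.95×10⁻³·ρ^j; need ρ^j ≤ 1e-6/1.95×10⁻³ = 0.000512821.
j ≥ ln(0.000512821)/ln(0.6500) = -7.5756/-0.43078 = 17.586.
So 18 more iterations are needed.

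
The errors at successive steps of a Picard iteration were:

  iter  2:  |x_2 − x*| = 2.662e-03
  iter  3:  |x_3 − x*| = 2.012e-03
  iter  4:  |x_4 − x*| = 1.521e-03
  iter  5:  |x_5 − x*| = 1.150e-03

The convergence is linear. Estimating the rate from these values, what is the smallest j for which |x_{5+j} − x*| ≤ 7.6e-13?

76

Rate ρ ≈ |x_5 − x*|/|x_4 − x*| = 1.150e-03/1.521e-03 = 0.7561.
After j more steps, |x_{5+j} − x*| ≈ 1.150e-03·ρ^j; need ρ^j ≤ 7.6e-13/1.150e-03 = 6.6087e-10.
j ≥ ln(6.6087e-10)/ln(0.7561) = -21.1375/-0.27958 = 75.604.
So 76 more iterations are needed.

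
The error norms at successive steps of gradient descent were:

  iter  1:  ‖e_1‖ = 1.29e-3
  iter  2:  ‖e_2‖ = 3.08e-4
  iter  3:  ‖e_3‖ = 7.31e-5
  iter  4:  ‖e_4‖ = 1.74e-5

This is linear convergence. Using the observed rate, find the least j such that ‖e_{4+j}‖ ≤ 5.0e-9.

Rate ρ ≈ ‖e_4‖/‖e_3‖ = 1.74e-5/7.31e-5 = 0.2380.
After j more steps, ‖e_{4+j}‖ ≈ 1.74e-5·ρ^j; need ρ^j ≤ 5.0e-9/1.74e-5 = 0.000287356.
j ≥ ln(0.000287356)/ln(0.2380) = -8.1548/-1.43548 = 5.681.
So 6 more iterations are needed.

6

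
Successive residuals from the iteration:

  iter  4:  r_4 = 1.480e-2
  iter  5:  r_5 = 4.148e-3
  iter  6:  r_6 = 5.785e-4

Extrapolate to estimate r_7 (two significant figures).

First estimate the order: p ≈ ln(r_6/r_5) / ln(r_5/r_4) = ln(5.785e-4/4.148e-3)/ln(4.148e-3/1.480e-2) = ln(0.139465)/ln(0.28027) ≈ 1.5487.
Then r_7 ≈ r_6·(r_6/r_5)^p = 5.785e-4·(0.139465)^1.5487 = 5.785e-4·0.0473188 ≈ 2.737e-05.

2.7e-5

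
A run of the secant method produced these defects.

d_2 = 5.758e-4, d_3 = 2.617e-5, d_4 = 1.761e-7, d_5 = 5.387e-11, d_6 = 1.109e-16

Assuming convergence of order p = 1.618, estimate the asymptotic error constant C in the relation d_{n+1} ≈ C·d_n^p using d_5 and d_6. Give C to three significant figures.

4.57

C ≈ d_6 / d_5^1.618
  = 1.109e-16 / (5.387e-11)^1.618
  = 1.109e-16 / 2.4284e-17 ≈ 4.5668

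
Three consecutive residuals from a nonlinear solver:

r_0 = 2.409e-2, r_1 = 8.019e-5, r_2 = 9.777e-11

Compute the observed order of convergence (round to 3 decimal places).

p ≈ ln(r_2/r_1) / ln(r_1/r_0)
  = ln(9.777e-11/8.019e-5) / ln(8.019e-5/2.409e-2)
  = ln(1.21923e-06) / ln(0.00332877)
  = -13.617291 / -5.705152 ≈ 2.386841

2.387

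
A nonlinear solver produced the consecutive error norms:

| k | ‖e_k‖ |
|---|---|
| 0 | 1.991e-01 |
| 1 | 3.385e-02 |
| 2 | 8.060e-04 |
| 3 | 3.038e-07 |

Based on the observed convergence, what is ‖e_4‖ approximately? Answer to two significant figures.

1.8e-14

First estimate the order: p ≈ ln(‖e_3‖/‖e_2‖) / ln(‖e_2‖/‖e_1‖) = ln(3.038e-07/8.060e-04)/ln(8.060e-04/3.385e-02) = ln(0.000376923)/ln(0.0238109) ≈ 2.1092.
Then ‖e_4‖ ≈ ‖e_3‖·(‖e_3‖/‖e_2‖)^p = 3.038e-07·(0.000376923)^2.1092 = 3.038e-07·6.00665e-08 ≈ 1.825e-14.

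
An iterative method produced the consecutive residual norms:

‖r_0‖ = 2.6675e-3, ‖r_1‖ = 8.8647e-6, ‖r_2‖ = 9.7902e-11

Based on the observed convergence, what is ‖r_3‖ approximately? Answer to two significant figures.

1.2e-20

First estimate the order: p ≈ ln(‖r_2‖/‖r_1‖) / ln(‖r_1‖/‖r_0‖) = ln(9.7902e-11/8.8647e-6)/ln(8.8647e-6/2.6675e-3) = ln(1.1044e-05)/ln(0.00332322) ≈ 2.0000.
Then ‖r_3‖ ≈ ‖r_2‖·(‖r_2‖/‖r_1‖)^p = 9.7902e-11·(1.1044e-05)^2.0000 = 9.7902e-11·1.2197e-10 ≈ 1.194e-20.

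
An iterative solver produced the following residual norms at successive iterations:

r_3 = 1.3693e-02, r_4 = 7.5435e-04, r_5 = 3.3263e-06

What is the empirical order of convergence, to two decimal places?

p ≈ ln(r_5/r_4) / ln(r_4/r_3)
  = ln(3.3263e-06/7.5435e-04) / ln(7.5435e-04/1.3693e-02)
  = ln(0.00440949) / ln(0.0550902)
  = -5.42400 / -2.89878 ≈ 1.87113

1.87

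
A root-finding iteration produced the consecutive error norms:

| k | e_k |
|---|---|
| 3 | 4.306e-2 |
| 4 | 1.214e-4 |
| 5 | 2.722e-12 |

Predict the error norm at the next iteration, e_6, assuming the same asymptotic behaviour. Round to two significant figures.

3.1e-35

First estimate the order: p ≈ ln(e_5/e_4) / ln(e_4/e_3) = ln(2.722e-12/1.214e-4)/ln(1.214e-4/4.306e-2) = ln(2.24217e-08)/ln(0.00281932) ≈ 2.9999.
Then e_6 ≈ e_5·(e_5/e_4)^p = 2.722e-12·(2.24217e-08)^2.9999 = 2.722e-12·1.1292e-23 ≈ 3.074e-35.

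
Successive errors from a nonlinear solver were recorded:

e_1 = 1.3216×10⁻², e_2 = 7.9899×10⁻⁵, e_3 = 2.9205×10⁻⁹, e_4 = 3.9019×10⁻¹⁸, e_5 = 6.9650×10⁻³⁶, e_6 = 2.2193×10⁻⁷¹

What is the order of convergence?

2

Consecutive ratios: e_6/e_5 = 2.2193×10⁻⁷¹/6.9650×10⁻³⁶ = 3.18636e-36, e_5/e_4 = 6.9650×10⁻³⁶/3.9019×10⁻¹⁸ = 1.78503e-18.
p ≈ ln(3.18636e-36)/ln(1.78503e-18) = -81.7342/-40.8671 ≈ 2.00.
So the convergence is quadratic (order 2).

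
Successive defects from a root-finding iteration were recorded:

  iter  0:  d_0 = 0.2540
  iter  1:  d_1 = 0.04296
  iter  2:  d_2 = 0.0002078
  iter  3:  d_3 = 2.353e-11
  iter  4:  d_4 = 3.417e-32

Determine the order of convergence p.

Consecutive ratios: d_4/d_3 = 3.417e-32/2.353e-11 = 1.45219e-21, d_3/d_2 = 2.353e-11/0.0002078 = 1.13234e-07.
p ≈ ln(1.45219e-21)/ln(1.13234e-07) = -47.9812/-15.9938 ≈ 3.00.
So the convergence is cubic (order 3).

3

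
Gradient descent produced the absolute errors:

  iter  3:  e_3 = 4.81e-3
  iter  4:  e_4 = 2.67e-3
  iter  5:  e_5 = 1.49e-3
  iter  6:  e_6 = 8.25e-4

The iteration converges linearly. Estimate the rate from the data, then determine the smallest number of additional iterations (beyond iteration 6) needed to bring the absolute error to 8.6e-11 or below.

Rate ρ ≈ e_6/e_5 = 8.25e-4/1.49e-3 = 0.5537.
After j more steps, e_{6+j} ≈ 8.25e-4·ρ^j; need ρ^j ≤ 8.6e-11/8.25e-4 = 1.04242e-07.
j ≥ ln(1.04242e-07)/ln(0.5537) = -16.0766/-0.59113 = 27.196.
So 28 more iterations are needed.

28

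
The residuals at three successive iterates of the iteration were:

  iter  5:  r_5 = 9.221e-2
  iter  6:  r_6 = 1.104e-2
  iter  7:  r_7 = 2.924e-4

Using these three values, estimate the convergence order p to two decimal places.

1.71

p ≈ ln(r_7/r_6) / ln(r_6/r_5)
  = ln(2.924e-4/1.104e-2) / ln(1.104e-2/9.221e-2)
  = ln(0.0264855) / ln(0.119727)
  = -3.63116 / -2.12254 ≈ 1.71076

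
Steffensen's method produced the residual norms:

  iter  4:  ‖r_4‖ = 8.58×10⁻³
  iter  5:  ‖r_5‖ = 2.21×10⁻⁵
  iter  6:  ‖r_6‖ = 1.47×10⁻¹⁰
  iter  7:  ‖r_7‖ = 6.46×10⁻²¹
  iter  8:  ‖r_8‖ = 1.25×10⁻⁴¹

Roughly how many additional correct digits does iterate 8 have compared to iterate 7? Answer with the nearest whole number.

21

Digits gained ≈ log₁₀(‖r_7‖/‖r_8‖) = log₁₀(6.46×10⁻²¹/1.25×10⁻⁴¹) = log₁₀(5.168e+20) ≈ 20.713.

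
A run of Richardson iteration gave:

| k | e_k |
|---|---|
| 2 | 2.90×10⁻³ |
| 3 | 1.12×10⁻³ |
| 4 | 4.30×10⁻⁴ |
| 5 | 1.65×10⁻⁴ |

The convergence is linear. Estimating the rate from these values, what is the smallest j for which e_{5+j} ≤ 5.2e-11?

16

Rate ρ ≈ e_5/e_4 = 1.65×10⁻⁴/4.30×10⁻⁴ = 0.3837.
After j more steps, e_{5+j} ≈ 1.65×10⁻⁴·ρ^j; need ρ^j ≤ 5.2e-11/1.65×10⁻⁴ = 3.15152e-07.
j ≥ ln(3.15152e-07)/ln(0.3837) = -14.9702/-0.95789 = 15.628.
So 16 more iterations are needed.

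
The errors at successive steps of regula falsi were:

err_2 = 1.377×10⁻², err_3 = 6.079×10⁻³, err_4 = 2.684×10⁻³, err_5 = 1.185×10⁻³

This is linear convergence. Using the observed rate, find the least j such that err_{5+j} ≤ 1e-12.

Rate ρ ≈ err_5/err_4 = 1.185×10⁻³/2.684×10⁻³ = 0.4415.
After j more steps, err_{5+j} ≈ 1.185×10⁻³·ρ^j; need ρ^j ≤ 1e-12/1.185×10⁻³ = 8.43882e-10.
j ≥ ln(8.43882e-10)/ln(0.4415) = -20.8930/-0.81758 = 25.555.
So 26 more iterations are needed.

26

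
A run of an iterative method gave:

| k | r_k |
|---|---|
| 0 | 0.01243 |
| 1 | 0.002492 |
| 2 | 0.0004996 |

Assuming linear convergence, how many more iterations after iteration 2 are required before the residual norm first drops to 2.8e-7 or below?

Rate ρ ≈ r_2/r_1 = 0.0004996/0.002492 = 0.2005.
After j more steps, r_{2+j} ≈ 0.0004996·ρ^j; need ρ^j ≤ 2.8e-7/0.0004996 = 0.000560448.
j ≥ ln(0.000560448)/ln(0.2005) = -7.4868/-1.60694 = 4.659.
So 5 more iterations are needed.

5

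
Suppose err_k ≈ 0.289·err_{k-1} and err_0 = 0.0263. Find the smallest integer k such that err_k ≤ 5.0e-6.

7

After k steps, err_k ≈ 0.0263·0.289^k.
Need 0.289^k ≤ 5.0e-6/0.0263 = 0.000190114.
k ≥ ln(0.000190114)/ln(0.289) = -8.5679/-1.24133 = 6.902.
Smallest integer k = 7.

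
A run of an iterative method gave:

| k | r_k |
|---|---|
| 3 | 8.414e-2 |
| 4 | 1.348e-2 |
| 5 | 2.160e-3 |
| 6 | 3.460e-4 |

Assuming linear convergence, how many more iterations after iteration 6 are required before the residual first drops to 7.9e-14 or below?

Rate ρ ≈ r_6/r_5 = 3.460e-4/2.160e-3 = 0.1602.
After j more steps, r_{6+j} ≈ 3.460e-4·ρ^j; need ρ^j ≤ 7.9e-14/3.460e-4 = 2.28324e-10.
j ≥ ln(2.28324e-10)/ln(0.1602) = -22.2003/-1.83133 = 12.123.
So 13 more iterations are needed.

13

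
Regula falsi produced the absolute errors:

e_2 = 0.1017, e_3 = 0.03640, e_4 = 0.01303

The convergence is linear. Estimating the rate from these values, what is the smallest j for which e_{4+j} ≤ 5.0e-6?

Rate ρ ≈ e_4/e_3 = 0.01303/0.03640 = 0.3580.
After j more steps, e_{4+j} ≈ 0.01303·ρ^j; need ρ^j ≤ 5.0e-6/0.01303 = 0.00038373.
j ≥ ln(0.00038373)/ln(0.3580) = -7.8656/-1.02722 = 7.657.
So 8 more iterations are needed.

8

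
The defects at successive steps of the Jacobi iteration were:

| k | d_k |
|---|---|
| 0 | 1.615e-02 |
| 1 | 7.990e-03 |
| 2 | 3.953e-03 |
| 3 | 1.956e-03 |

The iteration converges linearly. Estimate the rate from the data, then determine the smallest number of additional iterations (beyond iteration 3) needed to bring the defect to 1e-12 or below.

Rate ρ ≈ d_3/d_2 = 1.956e-03/3.953e-03 = 0.4948.
After j more steps, d_{3+j} ≈ 1.956e-03·ρ^j; need ρ^j ≤ 1e-12/1.956e-03 = 5.11247e-10.
j ≥ ln(5.11247e-10)/ln(0.4948) = -21.3942/-0.70360 = 30.407.
So 31 more iterations are needed.

31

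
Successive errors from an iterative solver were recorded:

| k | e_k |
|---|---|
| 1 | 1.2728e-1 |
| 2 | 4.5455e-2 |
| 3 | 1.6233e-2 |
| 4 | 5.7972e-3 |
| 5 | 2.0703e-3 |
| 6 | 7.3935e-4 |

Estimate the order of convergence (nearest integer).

Consecutive ratios: e_6/e_5 = 7.3935e-4/2.0703e-3 = 0.357122, e_5/e_4 = 2.0703e-3/5.7972e-3 = 0.357121.
p ≈ ln(0.357122)/ln(0.357121) = -1.0297/-1.0297 ≈ 1.00.
So the convergence is linear (order 1).

1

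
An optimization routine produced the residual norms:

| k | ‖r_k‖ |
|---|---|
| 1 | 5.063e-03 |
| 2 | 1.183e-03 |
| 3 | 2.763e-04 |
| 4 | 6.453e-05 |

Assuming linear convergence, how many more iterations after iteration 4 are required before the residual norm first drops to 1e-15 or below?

Rate ρ ≈ ‖r_4‖/‖r_3‖ = 6.453e-05/2.763e-04 = 0.2336.
After j more steps, ‖r_{4+j}‖ ≈ 6.453e-05·ρ^j; need ρ^j ≤ 1e-15/6.453e-05 = 1.54967e-11.
j ≥ ln(1.54967e-11)/ln(0.2336) = -24.8904/-1.45415 = 17.117.
So 18 more iterations are needed.

18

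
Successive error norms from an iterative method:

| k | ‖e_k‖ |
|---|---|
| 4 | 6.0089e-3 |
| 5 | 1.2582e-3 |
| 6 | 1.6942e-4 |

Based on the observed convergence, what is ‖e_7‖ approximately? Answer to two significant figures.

First estimate the order: p ≈ ln(‖e_6‖/‖e_5‖) / ln(‖e_5‖/‖e_4‖) = ln(1.6942e-4/1.2582e-3)/ln(1.2582e-3/6.0089e-3) = ln(0.134653)/ln(0.209389) ≈ 1.2824.
Then ‖e_7‖ ≈ ‖e_6‖·(‖e_6‖/‖e_5‖)^p = 1.6942e-4·(0.134653)^1.2824 = 1.6942e-4·0.0764375 ≈ 1.295e-05.

1.3e-5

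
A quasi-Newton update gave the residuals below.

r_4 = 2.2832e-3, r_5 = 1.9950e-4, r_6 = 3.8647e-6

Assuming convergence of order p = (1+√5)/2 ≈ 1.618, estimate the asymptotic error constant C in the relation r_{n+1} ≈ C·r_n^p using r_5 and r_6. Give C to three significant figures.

3.75

C ≈ r_6 / r_5^1.618
  = 3.8647e-6 / (1.9950e-4)^1.618
  = 3.8647e-6 / 1.03112e-06 ≈ 3.7481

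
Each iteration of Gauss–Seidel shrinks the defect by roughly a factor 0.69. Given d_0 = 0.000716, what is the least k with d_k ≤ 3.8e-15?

After k steps, d_k ≈ 0.000716·0.69^k.
Need 0.69^k ≤ 3.8e-15/0.000716 = 5.30726e-12.
k ≥ ln(5.30726e-12)/ln(0.69) = -25.9619/-0.37106 = 69.967.
Smallest integer k = 70.

70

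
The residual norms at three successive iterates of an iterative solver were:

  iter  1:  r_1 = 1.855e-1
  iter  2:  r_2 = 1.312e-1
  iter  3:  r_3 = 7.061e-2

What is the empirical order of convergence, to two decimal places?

1.79

p ≈ ln(r_3/r_2) / ln(r_2/r_1)
  = ln(7.061e-2/1.312e-1) / ln(1.312e-1/1.855e-1)
  = ln(0.538186) / ln(0.707278)
  = -0.61955 / -0.34633 ≈ 1.78890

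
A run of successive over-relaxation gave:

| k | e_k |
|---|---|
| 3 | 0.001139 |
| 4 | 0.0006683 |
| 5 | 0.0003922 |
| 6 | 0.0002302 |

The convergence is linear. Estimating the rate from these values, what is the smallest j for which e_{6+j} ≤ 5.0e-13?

38

Rate ρ ≈ e_6/e_5 = 0.0002302/0.0003922 = 0.5869.
After j more steps, e_{6+j} ≈ 0.0002302·ρ^j; need ρ^j ≤ 5.0e-13/0.0002302 = 2.17202e-09.
j ≥ ln(2.17202e-09)/ln(0.5869) = -19.9476/-0.53290 = 37.432.
So 38 more iterations are needed.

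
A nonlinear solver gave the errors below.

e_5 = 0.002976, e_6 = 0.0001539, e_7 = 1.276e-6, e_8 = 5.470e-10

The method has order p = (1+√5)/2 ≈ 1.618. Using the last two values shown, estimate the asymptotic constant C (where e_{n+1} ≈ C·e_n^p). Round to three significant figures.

1.88

C ≈ e_8 / e_7^1.618
  = 5.470e-10 / (1.276e-6)^1.618
  = 5.470e-10 / 2.9058e-10 ≈ 1.8824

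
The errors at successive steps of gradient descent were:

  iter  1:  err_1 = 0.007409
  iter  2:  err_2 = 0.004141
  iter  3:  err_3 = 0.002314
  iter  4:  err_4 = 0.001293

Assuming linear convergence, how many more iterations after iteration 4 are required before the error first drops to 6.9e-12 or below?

Rate ρ ≈ err_4/err_3 = 0.001293/0.002314 = 0.5588.
After j more steps, err_{4+j} ≈ 0.001293·ρ^j; need ρ^j ≤ 6.9e-12/0.001293 = 5.33643e-09.
j ≥ ln(5.33643e-09)/ln(0.5588) = -19.0487/-0.58196 = 32.732.
So 33 more iterations are needed.

33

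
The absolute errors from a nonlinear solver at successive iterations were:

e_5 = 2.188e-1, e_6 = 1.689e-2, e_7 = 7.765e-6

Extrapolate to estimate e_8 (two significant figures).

First estimate the order: p ≈ ln(e_7/e_6) / ln(e_6/e_5) = ln(7.765e-6/1.689e-2)/ln(1.689e-2/2.188e-1) = ln(0.000459739)/ln(0.0771938) ≈ 3.0002.
Then e_8 ≈ e_7·(e_7/e_6)^p = 7.765e-6·(0.000459739)^3.0002 = 7.765e-6·9.70212e-11 ≈ 7.534e-16.

7.5e-16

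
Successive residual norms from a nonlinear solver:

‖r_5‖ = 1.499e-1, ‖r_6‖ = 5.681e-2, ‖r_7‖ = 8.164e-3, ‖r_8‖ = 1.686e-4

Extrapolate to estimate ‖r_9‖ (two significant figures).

First estimate the order: p ≈ ln(‖r_8‖/‖r_7‖) / ln(‖r_7‖/‖r_6‖) = ln(1.686e-4/8.164e-3)/ln(8.164e-3/5.681e-2) = ln(0.0206516)/ln(0.143707) ≈ 2.0000.
Then ‖r_9‖ ≈ ‖r_8‖·(‖r_8‖/‖r_7‖)^p = 1.686e-4·(0.0206516)^2.0000 = 1.686e-4·0.000426489 ≈ 7.191e-08.

7.2e-8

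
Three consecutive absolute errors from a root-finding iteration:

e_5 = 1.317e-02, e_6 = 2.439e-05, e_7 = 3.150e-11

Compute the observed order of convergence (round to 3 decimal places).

p ≈ ln(e_7/e_6) / ln(e_6/e_5)
  = ln(3.150e-11/2.439e-05) / ln(2.439e-05/1.317e-02)
  = ln(1.29151e-06) / ln(0.00185194)
  = -13.559698 / -6.291522 ≈ 2.155233

2.155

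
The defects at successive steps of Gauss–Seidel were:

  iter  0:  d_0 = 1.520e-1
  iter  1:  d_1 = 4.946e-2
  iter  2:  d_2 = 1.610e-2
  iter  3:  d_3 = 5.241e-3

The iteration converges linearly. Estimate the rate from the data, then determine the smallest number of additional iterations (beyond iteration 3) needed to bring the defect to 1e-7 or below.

10

Rate ρ ≈ d_3/d_2 = 5.241e-3/1.610e-2 = 0.3255.
After j more steps, d_{3+j} ≈ 5.241e-3·ρ^j; need ρ^j ≤ 1e-7/5.241e-3 = 1.90803e-05.
j ≥ ln(1.90803e-05)/ln(0.3255) = -10.8669/-1.12239 = 9.682.
So 10 more iterations are needed.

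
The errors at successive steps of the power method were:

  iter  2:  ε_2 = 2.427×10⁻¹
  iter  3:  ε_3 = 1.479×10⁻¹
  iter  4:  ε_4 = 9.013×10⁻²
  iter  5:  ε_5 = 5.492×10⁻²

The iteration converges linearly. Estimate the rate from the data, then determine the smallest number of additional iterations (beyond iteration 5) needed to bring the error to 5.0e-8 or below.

Rate ρ ≈ ε_5/ε_4 = 5.492×10⁻²/9.013×10⁻² = 0.6093.
After j more steps, ε_{5+j} ≈ 5.492×10⁻²·ρ^j; need ρ^j ≤ 5.0e-8/5.492×10⁻² = 9.10415e-07.
j ≥ ln(9.10415e-07)/ln(0.6093) = -13.9094/-0.49544 = 28.075.
So 29 more iterations are needed.

29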